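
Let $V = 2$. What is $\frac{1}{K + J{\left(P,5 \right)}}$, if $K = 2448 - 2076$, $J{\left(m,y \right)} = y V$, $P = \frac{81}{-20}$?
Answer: $\frac{1}{382} \approx 0.0026178$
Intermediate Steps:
$P = - \frac{81}{20}$ ($P = 81 \left(- \frac{1}{20}\right) = - \frac{81}{20} \approx -4.05$)
$J{\left(m,y \right)} = 2 y$ ($J{\left(m,y \right)} = y 2 = 2 y$)
$K = 372$
$\frac{1}{K + J{\left(P,5 \right)}} = \frac{1}{372 + 2 \cdot 5} = \frac{1}{372 + 10} = \frac{1}{382}$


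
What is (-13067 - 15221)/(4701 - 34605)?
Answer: 1768/1869 ≈ 0.94596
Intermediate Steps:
(-13067 - 15221)/(4701 - 34605) = -28288/(-29904) = -28288*(-1/29904) = 1768/1869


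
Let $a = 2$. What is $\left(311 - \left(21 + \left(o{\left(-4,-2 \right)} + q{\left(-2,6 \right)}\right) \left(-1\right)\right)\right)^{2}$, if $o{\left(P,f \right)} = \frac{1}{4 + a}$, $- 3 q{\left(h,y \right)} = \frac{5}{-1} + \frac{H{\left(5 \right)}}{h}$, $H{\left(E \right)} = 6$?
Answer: $\frac{3087049}{36} \approx 85751.0$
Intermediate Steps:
$q{\left(h,y \right)} = \frac{5}{3} - \frac{2}{h}$ ($q{\left(h,y \right)} = - \frac{\frac{5}{-1} + \frac{6}{h}}{3} = - \frac{5 \left(-1\right) + \frac{6}{h}}{3} = - \frac{-5 + \frac{6}{h}}{3} = \frac{5}{3} - \frac{2}{h}$)
$o{\left(P,f \right)} = \frac{1}{6}$ ($o{\left(P,f \right)} = \frac{1}{4 + 2} = \frac{1}{6}$)
$\left(311 - \left(21 + \left(o{\left(-4,-2 \right)} + q{\left(-2,6 \right)}\right) \left(-1\right)\right)\right)^{2} = \left(311 - \left(21 + \left(\frac{1}{6} + \left(\frac{5}{3} - \frac{2}{-2}\right)\right) \left(-1\right)\right)\right)^{2} = \left(311 - \left(21 + \left(\frac{1}{6} + \left(\frac{5}{3} - -1\right)\right) \left(-1\right)\right)\right)^{2} = \left(311 - \left(21 + \left(\frac{1}{6} + \left(\frac{5}{3} + 1\right)\right) \left(-1\right)\right)\right)^{2} = \left(311 - \left(21 + \left(\frac{1}{6} + \frac{8}{3}\right) \left(-1\right)\right)\right)^{2} = \left(311 - \left(21 + \frac{17}{6} \left(-1\right)\right)\right)^{2} = \left(311 - \frac{109}{6}\right)^{2} = \left(\frac{1757}{6}\right)^{2} = \frac{3087049}{36}$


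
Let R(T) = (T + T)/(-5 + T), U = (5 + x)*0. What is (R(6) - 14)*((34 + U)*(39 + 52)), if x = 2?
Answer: -6188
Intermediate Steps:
U = 0 (U = (5 + 2)*0 = 7*0 = 0)
R(T) = 2*T/(-5 + T) (R(T) = (2*T)/(-5 + T) = 2*T/(-5 + T))
(R(6) - 14)*((34 + U)*(39 + 52)) = (2*6/(-5 + 6) - 14)*((34 + 0)*(39 + 52)) = (2*6/1 - 14)*(34*91) = (2*6*1 - 14)*3094 = (12 - 14)*3094 = -2*3094 = -6188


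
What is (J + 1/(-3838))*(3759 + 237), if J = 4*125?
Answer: 3834160002/1919 ≈ 1.9980e+6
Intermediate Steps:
J = 500
(J + 1/(-3838))*(3759 + 237) = (500 + 1/(-3838))*(3759 + 237) = (500 - 1/3838)*3996 = (1918999/3838)*3996 = 3834160002/1919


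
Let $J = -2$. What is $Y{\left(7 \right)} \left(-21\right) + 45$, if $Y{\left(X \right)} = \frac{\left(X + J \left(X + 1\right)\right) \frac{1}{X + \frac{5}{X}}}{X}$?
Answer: $\frac{97}{2} \approx 48.5$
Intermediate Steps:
$Y{\left(X \right)} = \frac{-2 - X}{X \left(X + \frac{5}{X}\right)}$ ($Y{\left(X \right)} = \frac{\left(X - 2 \left(X + 1\right)\right) \frac{1}{X + \frac{5}{X}}}{X} = \frac{\left(X - 2 \left(1 + X\right)\right) \frac{1}{X + \frac{5}{X}}}{X} = \frac{\left(X - \left(2 + 2 X\right)\right) \frac{1}{X + \frac{5}{X}}}{X} = \frac{\left(-2 - X\right) \frac{1}{X + \frac{5}{X}}}{X} = \frac{\frac{1}{X + \frac{5}{X}} \left(-2 - X\right)}{X} = \frac{-2 - X}{X \left(X + \frac{5}{X}\right)}$)
$Y{\left(7 \right)} \left(-21\right) + 45 = \frac{-2 - 7}{5 + 7^{2}} \left(-21\right) + 45 = \frac{-2 - 7}{5 + 49} \left(-21\right) + 45 = \frac{1}{54} \left(-9\right) \left(-21\right) + 45 = \left(- \frac{1}{6}\right) \left(-21\right) + 45 = \frac{7}{2} + 45 = \frac{97}{2}$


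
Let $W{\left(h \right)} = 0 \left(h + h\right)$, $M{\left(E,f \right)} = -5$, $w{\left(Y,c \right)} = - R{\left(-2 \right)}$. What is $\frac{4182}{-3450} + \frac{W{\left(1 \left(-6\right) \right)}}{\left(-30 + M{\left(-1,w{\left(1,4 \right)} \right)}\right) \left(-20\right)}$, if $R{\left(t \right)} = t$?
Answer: $- \frac{697}{575} \approx -1.2122$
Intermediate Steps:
$w{\left(Y,c \right)} = 2$ ($w{\left(Y,c \right)} = \left(-1\right) \left(-2\right) = 2$)
$W{\left(h \right)} = 0$ ($W{\left(h \right)} = 0 \cdot 2 h = 0$)
$\frac{4182}{-3450} + \frac{W{\left(1 \left(-6\right) \right)}}{\left(-30 + M{\left(-1,w{\left(1,4 \right)} \right)}\right) \left(-20\right)} = \frac{4182}{-3450} + \frac{0}{\left(-30 - 5\right) \left(-20\right)} = 4182 \left(- \frac{1}{3450}\right) + \frac{0}{\left(-35\right) \left(-20\right)} = - \frac{697}{575} + \frac{0}{700} = - \frac{697}{575} + 0 \cdot \frac{1}{700} = - \frac{697}{575} + 0 = - \frac{697}{575}$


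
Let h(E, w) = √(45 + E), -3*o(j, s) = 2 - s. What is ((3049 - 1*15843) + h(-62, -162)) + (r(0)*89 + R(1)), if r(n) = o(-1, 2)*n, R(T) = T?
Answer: -12793 + I*√17 ≈ -12793.0 + 4.1231*I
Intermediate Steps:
o(j, s) = -⅔ + s/3 (o(j, s) = -(2 - s)/3 = -⅔ + s/3)
r(n) = 0 (r(n) = (-⅔ + (⅓)*2)*n = (-⅔ + ⅔)*n = 0*n = 0)
((3049 - 1*15843) + h(-62, -162)) + (r(0)*89 + R(1)) = ((3049 - 1*15843) + √(45 - 62)) + (0*89 + 1) = ((3049 - 15843) + √(-17)) + (0 + 1) = (-12794 + I*√17) + 1 = -12793 + I*√17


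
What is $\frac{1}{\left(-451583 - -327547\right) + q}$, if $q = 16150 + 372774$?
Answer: $\frac{1}{264888} \approx 3.7752 \cdot 10^{-6}$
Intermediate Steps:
$q = 388924$
$\frac{1}{\left(-451583 - -327547\right) + q} = \frac{1}{\left(-451583 - -327547\right) + 388924} = \frac{1}{\left(-451583 + 327547\right) + 388924} = \frac{1}{-124036 + 388924} = \frac{1}{264888}$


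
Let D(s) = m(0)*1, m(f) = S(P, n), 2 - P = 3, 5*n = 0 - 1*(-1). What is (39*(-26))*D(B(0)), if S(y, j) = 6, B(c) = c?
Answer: -6084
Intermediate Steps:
n = ⅕ (n = (0 - 1*(-1))/5 = (0 + 1)/5 = (⅕)*1 = ⅕ ≈ 0.20000)
P = -1 (P = 2 - 1*3 = 2 - 3 = -1)
m(f) = 6
D(s) = 6 (D(s) = 6*1 = 6)
(39*(-26))*D(B(0)) = (39*(-26))*6 = -1014*6 = -6084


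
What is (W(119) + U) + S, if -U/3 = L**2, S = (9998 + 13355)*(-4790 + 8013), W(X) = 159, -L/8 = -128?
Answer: 72121150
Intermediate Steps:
L = 1024 (L = -8*(-128) = 1024)
S = 75266719 (S = 23353*3223 = 75266719)
U = -3145728 (U = -3*1024**2 = -3*1048576 = -3145728)
(W(119) + U) + S = (159 - 3145728) + 75266719 = -3145569 + 75266719 = 72121150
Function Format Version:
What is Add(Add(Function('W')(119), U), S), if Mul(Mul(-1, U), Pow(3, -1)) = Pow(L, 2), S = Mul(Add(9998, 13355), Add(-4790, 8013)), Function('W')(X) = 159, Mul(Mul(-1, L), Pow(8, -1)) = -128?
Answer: 72121150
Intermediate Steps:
L = 1024 (L = Mul(-8, -128) = 1024)
S = 75266719 (S = Mul(23353, 3223) = 75266719)
U = -3145728 (U = Mul(-3, Pow(1024, 2)) = Mul(-3, 1048576) = -3145728)
Add(Add(Function('W')(119), U), S) = Add(Add(159, -3145728), 75266719) = Add(-3145569, 75266719) = 72121150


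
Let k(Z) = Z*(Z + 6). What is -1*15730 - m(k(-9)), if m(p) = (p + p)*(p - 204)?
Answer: -6172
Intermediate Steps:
k(Z) = Z*(6 + Z)
m(p) = 2*p*(-204 + p) (m(p) = (2*p)*(-204 + p) = 2*p*(-204 + p))
-1*15730 - m(k(-9)) = -1*15730 - 2*(-9*(6 - 9))*(-204 - 9*(6 - 9)) = -15730 - 2*(-9*(-3))*(-204 - 9*(-3)) = -15730 - 2*27*(-204 + 27) = -15730 - 2*27*(-177) = -15730 - 1*(-9558) = -15730 + 9558 = -6172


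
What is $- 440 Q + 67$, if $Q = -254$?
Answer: $111827$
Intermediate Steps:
$- 440 Q + 67 = \left(-440\right) \left(-254\right) + 67 = 111760 + 67 = 111827$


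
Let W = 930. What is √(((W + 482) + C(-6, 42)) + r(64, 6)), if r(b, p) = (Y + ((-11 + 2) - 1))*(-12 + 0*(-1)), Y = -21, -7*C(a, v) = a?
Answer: √87458/7 ≈ 42.248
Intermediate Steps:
C(a, v) = -a/7
r(b, p) = 372 (r(b, p) = (-21 + ((-11 + 2) - 1))*(-12 + 0*(-1)) = (-21 + (-9 - 1))*(-12 + 0) = (-21 - 10)*(-12) = -31*(-12) = 372)
√(((W + 482) + C(-6, 42)) + r(64, 6)) = √(((930 + 482) - ⅐*(-6)) + 372) = √((1412 + 6/7) + 372) = √(9890/7 + 372) = √(12494/7) = √87458/7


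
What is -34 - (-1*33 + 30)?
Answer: -31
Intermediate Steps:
-34 - (-1*33 + 30) = -34 - (-33 + 30) = -34 - 1*(-3) = -34 + 3 = -31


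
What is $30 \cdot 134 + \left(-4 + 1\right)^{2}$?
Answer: $4029$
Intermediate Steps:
$30 \cdot 134 + \left(-4 + 1\right)^{2} = 4020 + \left(-3\right)^{2} = 4020 + 9 = 4029$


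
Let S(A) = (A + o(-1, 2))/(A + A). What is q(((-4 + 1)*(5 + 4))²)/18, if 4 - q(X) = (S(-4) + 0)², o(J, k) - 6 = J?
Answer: 85/384 ≈ 0.22135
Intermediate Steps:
o(J, k) = 6 + J
S(A) = (5 + A)/(2*A) (S(A) = (A + (6 - 1))/(A + A) = (A + 5)/((2*A)) = (5 + A)*(1/(2*A)) = (5 + A)/(2*A))
q(X) = 255/64 (q(X) = 4 - ((½)*(5 - 4)/(-4) + 0)² = 4 - ((½)*(-¼)*1 + 0)² = 4 - (-⅛ + 0)² = 4 - (-⅛)² = 4 - 1*1/64 = 4 - 1/64 = 255/64)
q(((-4 + 1)*(5 + 4))²)/18 = (255/64)/18 = (255/64)*(1/18) = 85/384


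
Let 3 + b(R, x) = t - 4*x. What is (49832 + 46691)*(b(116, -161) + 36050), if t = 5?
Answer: 3542008008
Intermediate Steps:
b(R, x) = 2 - 4*x (b(R, x) = -3 + (5 - 4*x) = 2 - 4*x)
(49832 + 46691)*(b(116, -161) + 36050) = (49832 + 46691)*((2 - 4*(-161)) + 36050) = 96523*((2 + 644) + 36050) = 96523*(646 + 36050) = 96523*36696 = 3542008008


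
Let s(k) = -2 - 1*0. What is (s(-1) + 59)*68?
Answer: 3876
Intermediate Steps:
s(k) = -2 (s(k) = -2 + 0 = -2)
(s(-1) + 59)*68 = (-2 + 59)*68 = 57*68 = 3876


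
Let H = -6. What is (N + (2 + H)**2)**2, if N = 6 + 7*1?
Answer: 841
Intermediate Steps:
N = 13 (N = 6 + 7 = 13)
(N + (2 + H)**2)**2 = (13 + (2 - 6)**2)**2 = (13 + (-4)**2)**2 = (13 + 16)**2 = 29**2 = 841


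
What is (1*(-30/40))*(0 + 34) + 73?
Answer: 95/2 ≈ 47.500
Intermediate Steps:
(1*(-30/40))*(0 + 34) + 73 = (1*(-30*1/40))*34 + 73 = (1*(-3/4))*34 + 73 = -3/4*34 + 73 = -51/2 + 73 = 95/2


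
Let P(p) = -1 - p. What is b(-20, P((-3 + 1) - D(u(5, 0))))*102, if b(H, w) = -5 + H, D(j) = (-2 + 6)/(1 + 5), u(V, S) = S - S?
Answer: -2550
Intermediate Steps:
u(V, S) = 0
D(j) = 2/3 (D(j) = 4/6 = 4*(1/6) = 2/3)
b(-20, P((-3 + 1) - D(u(5, 0))))*102 = (-5 - 20)*102 = -25*102 = -2550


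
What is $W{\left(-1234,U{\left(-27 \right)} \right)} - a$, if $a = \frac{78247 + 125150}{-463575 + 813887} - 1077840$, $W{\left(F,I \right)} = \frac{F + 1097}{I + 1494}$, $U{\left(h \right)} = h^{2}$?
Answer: $\frac{839360475811565}{778743576} \approx 1.0778 \cdot 10^{6}$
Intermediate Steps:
$W{\left(F,I \right)} = \frac{1097 + F}{1494 + I}$
$a = - \frac{377580082683}{350312}$ ($a = \frac{203397}{350312} - 1077840 = - \frac{377580082683}{350312} \approx -1.0778 \cdot 10^{6}$)
$W{\left(-1234,U{\left(-27 \right)} \right)} - a = \frac{1097 - 1234}{1494 + \left(-27\right)^{2}} - - \frac{377580082683}{350312} = \frac{1}{1494 + 729} \left(-137\right) + \frac{377580082683}{350312} = \frac{1}{2223} \left(-137\right) + \frac{377580082683}{350312} = - \frac{137}{2223} + \frac{377580082683}{350312} = \frac{839360475811565}{778743576}$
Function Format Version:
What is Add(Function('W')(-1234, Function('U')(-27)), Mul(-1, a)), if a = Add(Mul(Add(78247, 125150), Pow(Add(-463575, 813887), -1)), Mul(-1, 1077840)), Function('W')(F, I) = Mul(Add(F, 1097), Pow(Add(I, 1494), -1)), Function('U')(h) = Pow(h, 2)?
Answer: Rational(839360475811565, 778743576) ≈ 1.0778e+6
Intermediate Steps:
Function('W')(F, I) = Mul(Pow(Add(1494, I), -1), Add(1097, F)) (Function('W')(F, I) = Mul(Add(1097, F), Pow(Add(1494, I), -1)) = Mul(Pow(Add(1494, I), -1), Add(1097, F)))
a = Rational(-377580082683, 350312) (a = Add(Mul(203397, Pow(350312, -1)), -1077840) = Add(Mul(203397, Rational(1, 350312)), -1077840) = Add(Rational(203397, 350312), -1077840) = Rational(-377580082683, 350312) ≈ -1.0778e+6)
Add(Function('W')(-1234, Function('U')(-27)), Mul(-1, a)) = Add(Mul(Pow(Add(1494, Pow(-27, 2)), -1), Add(1097, -1234)), Mul(-1, Rational(-377580082683, 350312))) = Add(Mul(Pow(Add(1494, 729), -1), -137), Rational(377580082683, 350312)) = Add(Mul(Pow(2223, -1), -137), Rational(377580082683, 350312)) = Add(Mul(Rational(1, 2223), -137), Rational(377580082683, 350312)) = Add(Rational(-137, 2223), Rational(377580082683, 350312)) = Rational(839360475811565, 778743576)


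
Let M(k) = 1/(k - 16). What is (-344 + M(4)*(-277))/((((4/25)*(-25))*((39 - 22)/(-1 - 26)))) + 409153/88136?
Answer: -367927001/2996624 ≈ -122.78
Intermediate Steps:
M(k) = 1/(-16 + k)
(-344 + M(4)*(-277))/((((4/25)*(-25))*((39 - 22)/(-1 - 26)))) + 409153/88136 = (-344 - 277/(-16 + 4))/((((4/25)*(-25))*((39 - 22)/(-1 - 26)))) + 409153/88136 = (-344 - 277/(-12))/((((4*(1/25))*(-25))*(17/(-27)))) + 409153*(1/88136) = (-344 - 1/12*(-277))/((((4/25)*(-25))*(17*(-1/27)))) + 409153/88136 = (-344 + 277/12)/((-4*(-17/27))) + 409153/88136 = -3851/(12*68/27) + 409153/88136 = -3851/12*27/68 + 409153/88136 = -34659/272 + 409153/88136 = -367927001/2996624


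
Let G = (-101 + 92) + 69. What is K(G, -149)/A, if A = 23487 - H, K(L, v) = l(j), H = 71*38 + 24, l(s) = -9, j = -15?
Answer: -9/20765 ≈ -0.00043342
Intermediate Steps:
H = 2722 (H = 2698 + 24 = 2722)
G = 60 (G = -9 + 69 = 60)
K(L, v) = -9
A = 20765 (A = 23487 - 1*2722 = 23487 - 2722 = 20765)
K(G, -149)/A = -9/20765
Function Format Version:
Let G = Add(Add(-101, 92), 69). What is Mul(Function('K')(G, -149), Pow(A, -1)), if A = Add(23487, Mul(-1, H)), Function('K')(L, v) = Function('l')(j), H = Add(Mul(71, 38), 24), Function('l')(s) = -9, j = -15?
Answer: Rational(-9, 20765) ≈ -0.00043342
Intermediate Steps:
H = 2722 (H = Add(2698, 24) = 2722)
G = 60 (G = Add(-9, 69) = 60)
Function('K')(L, v) = -9
A = 20765 (A = Add(23487, Mul(-1, 2722)) = Add(23487, -2722) = 20765)
Mul(Function('K')(G, -149), Pow(A, -1)) = Mul(-9, Pow(20765, -1)) = Mul(-9, Rational(1, 20765)) = Rational(-9, 20765)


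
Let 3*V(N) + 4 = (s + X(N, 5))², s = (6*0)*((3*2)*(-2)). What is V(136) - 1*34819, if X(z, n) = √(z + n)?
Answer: -104320/3 ≈ -34773.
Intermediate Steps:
s = 0 (s = 0*(6*(-2)) = 0*(-12) = 0)
X(z, n) = √(n + z)
V(N) = ⅓ + N/3 (V(N) = -4/3 + (0 + √(5 + N))²/3 = -4/3 + (√(5 + N))²/3 = -4/3 + (5 + N)/3 = -4/3 + (5/3 + N/3) = ⅓ + N/3)
V(136) - 1*34819 = (⅓ + (⅓)*136) - 1*34819 = (⅓ + 136/3) - 34819 = 137/3 - 34819 = -104320/3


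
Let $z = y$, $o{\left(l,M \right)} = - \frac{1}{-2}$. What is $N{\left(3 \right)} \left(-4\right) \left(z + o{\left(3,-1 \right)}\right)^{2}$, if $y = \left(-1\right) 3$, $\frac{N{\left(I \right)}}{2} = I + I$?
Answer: $-300$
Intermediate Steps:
$N{\left(I \right)} = 4 I$ ($N{\left(I \right)} = 2 \left(I + I\right) = 2 \cdot 2 I = 4 I$)
$o{\left(l,M \right)} = \frac{1}{2}$ ($o{\left(l,M \right)} = \left(-1\right) \left(- \frac{1}{2}\right) = \frac{1}{2}$)
$y = -3$
$z = -3$
$N{\left(3 \right)} \left(-4\right) \left(z + o{\left(3,-1 \right)}\right)^{2} = 4 \cdot 3 \left(-4\right) \left(-3 + \frac{1}{2}\right)^{2} = 12 \left(-4\right) \left(- \frac{5}{2}\right)^{2} = \left(-48\right) \frac{25}{4} = -300$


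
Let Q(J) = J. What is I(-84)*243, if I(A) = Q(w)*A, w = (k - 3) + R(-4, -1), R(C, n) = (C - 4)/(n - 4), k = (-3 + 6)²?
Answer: -775656/5 ≈ -1.5513e+5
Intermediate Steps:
k = 9 (k = 3² = 9)
R(C, n) = (-4 + C)/(-4 + n)
w = 38/5 (w = (9 - 3) + (-4 - 4)/(-4 - 1) = 6 - 8/(-5) = 6 - ⅕*(-8) = 6 + 8/5 = 38/5 ≈ 7.6000)
I(A) = 38*A/5
I(-84)*243 = ((38/5)*(-84))*243 = -3192/5*243 = -775656/5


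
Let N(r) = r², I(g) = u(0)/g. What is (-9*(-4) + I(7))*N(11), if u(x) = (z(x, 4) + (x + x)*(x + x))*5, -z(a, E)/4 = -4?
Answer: 40172/7 ≈ 5738.9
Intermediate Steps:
z(a, E) = 16 (z(a, E) = -4*(-4) = 16)
u(x) = 80 + 20*x² (u(x) = (16 + (x + x)*(x + x))*5 = (16 + (2*x)*(2*x))*5 = (16 + 4*x²)*5 = 80 + 20*x²)
I(g) = 80/g (I(g) = (80 + 20*0²)/g = (80 + 20*0)/g = (80 + 0)/g = 80/g)
(-9*(-4) + I(7))*N(11) = (-9*(-4) + 80/7)*11² = (36 + 80*(⅐))*121 = (36 + 80/7)*121 = (332/7)*121 = 40172/7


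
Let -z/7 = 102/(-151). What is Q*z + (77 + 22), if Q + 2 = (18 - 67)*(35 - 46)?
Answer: 398367/151 ≈ 2638.2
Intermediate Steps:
z = 714/151 (z = -714/(-151) = -714*(-1)/151 = -7*(-102/151) = 714/151 ≈ 4.7285)
Q = 537 (Q = -2 + (18 - 67)*(35 - 46) = -2 - 49*(-11) = -2 + 539 = 537)
Q*z + (77 + 22) = 537*(714/151) + (77 + 22) = 383418/151 + 99 = 398367/151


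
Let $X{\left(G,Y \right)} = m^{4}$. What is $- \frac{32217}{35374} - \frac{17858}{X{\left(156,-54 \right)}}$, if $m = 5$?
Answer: $- \frac{651844517}{22108750} \approx -29.484$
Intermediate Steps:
$X{\left(G,Y \right)} = 625$ ($X{\left(G,Y \right)} = 5^{4} = 625$)
$- \frac{32217}{35374} - \frac{17858}{X{\left(156,-54 \right)}} = - \frac{32217}{35374} - \frac{17858}{625} = - \frac{651844517}{22108750}$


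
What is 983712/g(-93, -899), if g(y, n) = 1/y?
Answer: -91485216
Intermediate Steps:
983712/g(-93, -899) = 983712/(1/(-93)) = 983712/(-1/93) = 983712*(-93) = -91485216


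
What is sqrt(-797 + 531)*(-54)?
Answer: -54*I*sqrt(266) ≈ -880.71*I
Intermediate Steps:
sqrt(-797 + 531)*(-54) = sqrt(-266)*(-54) = (I*sqrt(266))*(-54) = -54*I*sqrt(266)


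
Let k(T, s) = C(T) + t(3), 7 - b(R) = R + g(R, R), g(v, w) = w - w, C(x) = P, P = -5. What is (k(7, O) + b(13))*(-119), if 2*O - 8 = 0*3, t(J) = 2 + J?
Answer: 714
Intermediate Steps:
C(x) = -5
g(v, w) = 0
b(R) = 7 - R (b(R) = 7 - (R + 0) = 7 - R)
O = 4 (O = 4 + (0*3)/2 = 4 + (1/2)*0 = 4 + 0 = 4)
k(T, s) = 0 (k(T, s) = -5 + (2 + 3) = -5 + 5 = 0)
(k(7, O) + b(13))*(-119) = (0 + (7 - 1*13))*(-119) = (0 + (7 - 13))*(-119) = (0 - 6)*(-119) = -6*(-119) = 714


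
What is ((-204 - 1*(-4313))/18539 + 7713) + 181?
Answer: 146350975/18539 ≈ 7894.2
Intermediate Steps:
((-204 - 1*(-4313))/18539 + 7713) + 181 = ((-204 + 4313)*(1/18539) + 7713) + 181 = (4109*(1/18539) + 7713) + 181 = (4109/18539 + 7713) + 181 = 142995416/18539 + 181 = 146350975/18539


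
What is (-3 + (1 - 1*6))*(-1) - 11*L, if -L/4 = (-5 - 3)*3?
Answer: -1048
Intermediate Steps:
L = 96 (L = -4*(-5 - 3)*3 = -(-32)*3 = -4*(-24) = 96)
(-3 + (1 - 1*6))*(-1) - 11*L = (-3 + (1 - 1*6))*(-1) - 11*96 = (-3 + (1 - 6))*(-1) - 1056 = (-3 - 5)*(-1) - 1056 = -8*(-1) - 1056 = 8 - 1056 = -1048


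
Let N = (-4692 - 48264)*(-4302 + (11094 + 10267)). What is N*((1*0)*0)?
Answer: 0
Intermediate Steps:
N = -903376404 (N = -52956*(-4302 + 21361) = -52956*17059 = -903376404)
N*((1*0)*0) = -903376404*1*0*0 = -0*0 = -903376404*0 = 0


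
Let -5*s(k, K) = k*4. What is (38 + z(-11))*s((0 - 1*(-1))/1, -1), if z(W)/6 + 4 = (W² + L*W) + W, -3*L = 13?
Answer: -768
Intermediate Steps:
L = -13/3 (L = -⅓*13 = -13/3 ≈ -4.3333)
z(W) = -24 - 20*W + 6*W² (z(W) = -24 + 6*((W² - 13*W/3) + W) = -24 + 6*(W² - 10*W/3) = -24 + (-20*W + 6*W²) = -24 - 20*W + 6*W²)
s(k, K) = -4*k/5 (s(k, K) = -k*4/5 = -4*k/5)
(38 + z(-11))*s((0 - 1*(-1))/1, -1) = (38 + (-24 - 20*(-11) + 6*(-11)²))*(-4*(0 - 1*(-1))/(5*1)) = (38 + (-24 + 220 + 6*121))*(-4*(0 + 1)/5) = (38 + (-24 + 220 + 726))*(-4/5) = (38 + 922)*(-⅘*1) = 960*(-⅘) = -768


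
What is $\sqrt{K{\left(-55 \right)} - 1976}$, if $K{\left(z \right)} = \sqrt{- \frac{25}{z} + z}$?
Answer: $\frac{\sqrt{-239096 + 110 i \sqrt{66}}}{11} \approx 0.083072 + 44.452 i$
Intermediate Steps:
$K{\left(z \right)} = \sqrt{z - \frac{25}{z}}$
$\sqrt{K{\left(-55 \right)} - 1976} = \sqrt{\sqrt{-55 - \frac{25}{-55}} - 1976} = \sqrt{\sqrt{-55 - - \frac{5}{11}} - 1976} = \sqrt{\sqrt{-55 + \frac{5}{11}} - 1976} = \sqrt{\sqrt{- \frac{600}{11}} - 1976} = \sqrt{\frac{10 i \sqrt{66}}{11} - 1976} = \sqrt{-1976 + \frac{10 i \sqrt{66}}{11}}$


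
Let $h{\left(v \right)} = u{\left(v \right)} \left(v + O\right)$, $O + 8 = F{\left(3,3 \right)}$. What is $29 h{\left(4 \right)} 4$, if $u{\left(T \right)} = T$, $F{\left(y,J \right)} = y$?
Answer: $-464$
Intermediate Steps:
$O = -5$ ($O = -8 + 3 = -5$)
$h{\left(v \right)} = v \left(-5 + v\right)$ ($h{\left(v \right)} = v \left(v - 5\right) = v \left(-5 + v\right)$)
$29 h{\left(4 \right)} 4 = 29 \cdot 4 \left(-5 + 4\right) 4 = 29 \cdot 4 \left(-1\right) 4 = 29 \left(-4\right) 4 = \left(-116\right) 4 = -464$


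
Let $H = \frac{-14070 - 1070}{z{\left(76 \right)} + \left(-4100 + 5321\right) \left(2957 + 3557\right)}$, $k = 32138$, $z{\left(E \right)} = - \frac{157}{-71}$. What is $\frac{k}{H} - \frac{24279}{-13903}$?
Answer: $- \frac{126159284198019487}{7472445410} \approx -1.6883 \cdot 10^{7}$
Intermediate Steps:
$z{\left(E \right)} = \frac{157}{71}$ ($z{\left(E \right)} = \left(-157\right) \left(- \frac{1}{71}\right) = \frac{157}{71}$)
$H = - \frac{1074940}{564705331}$ ($H = \frac{-14070 - 1070}{\frac{157}{71} + \left(-4100 + 5321\right) \left(2957 + 3557\right)} = \frac{-14070 - 1070}{\frac{157}{71} + 1221 \cdot 6514} = - \frac{15140}{\frac{157}{71} + 7953594} = - \frac{15140}{\frac{564705331}{71}} = \left(-15140\right) \frac{71}{564705331} = - \frac{1074940}{564705331} \approx -0.0019035$)
$\frac{k}{H} - \frac{24279}{-13903} = \frac{32138}{- \frac{1074940}{564705331}} - \frac{24279}{-13903} = 32138 \left(- \frac{564705331}{1074940}\right) - - \frac{24279}{13903} = - \frac{9074249963839}{537470} + \frac{24279}{13903} = - \frac{126159284198019487}{7472445410}$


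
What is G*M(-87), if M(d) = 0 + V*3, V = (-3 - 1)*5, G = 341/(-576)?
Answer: 1705/48 ≈ 35.521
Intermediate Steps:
G = -341/576 (G = 341*(-1/576) = -341/576 ≈ -0.59201)
V = -20 (V = -4*5 = -20)
M(d) = -60 (M(d) = 0 - 20*3 = 0 - 60 = -60)
G*M(-87) = -341/576*(-60) = 1705/48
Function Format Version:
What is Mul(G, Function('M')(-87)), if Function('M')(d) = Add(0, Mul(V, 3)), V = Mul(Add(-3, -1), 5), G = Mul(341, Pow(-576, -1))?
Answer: Rational(1705, 48) ≈ 35.521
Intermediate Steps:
G = Rational(-341, 576) (G = Mul(341, Rational(-1, 576)) = Rational(-341, 576) ≈ -0.59201)
V = -20 (V = Mul(-4, 5) = -20)
Function('M')(d) = -60 (Function('M')(d) = Add(0, Mul(-20, 3)) = Add(0, -60) = -60)
Mul(G, Function('M')(-87)) = Mul(Rational(-341, 576), -60) = Rational(1705, 48)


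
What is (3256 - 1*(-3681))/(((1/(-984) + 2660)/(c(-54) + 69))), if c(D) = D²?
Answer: 20375633880/2617439 ≈ 7784.6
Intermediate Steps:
(3256 - 1*(-3681))/(((1/(-984) + 2660)/(c(-54) + 69))) = (3256 - 1*(-3681))/(((1/(-984) + 2660)/((-54)² + 69))) = (3256 + 3681)/(((-1/984 + 2660)/(2916 + 69))) = 6937/(((2617439/984)/2985)) = 6937/(((2617439/984)*(1/2985))) = 6937/(2617439/2937240) = 6937*(2937240/2617439) = 20375633880/2617439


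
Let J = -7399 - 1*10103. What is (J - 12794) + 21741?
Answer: -8555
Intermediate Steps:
J = -17502 (J = -7399 - 10103 = -17502)
(J - 12794) + 21741 = (-17502 - 12794) + 21741 = -30296 + 21741 = -8555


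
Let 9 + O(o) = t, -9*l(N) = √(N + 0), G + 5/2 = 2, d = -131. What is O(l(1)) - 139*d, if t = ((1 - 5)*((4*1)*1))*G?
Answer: 18208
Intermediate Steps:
G = -½ (G = -5/2 + 2 = -½ ≈ -0.50000)
t = 8 (t = ((1 - 5)*((4*1)*1))*(-½) = -16*(-½) = 8)
l(N) = -√N/9 (l(N) = -√(N + 0)/9 = -√N/9)
O(o) = -1 (O(o) = -9 + 8 = -1)
O(l(1)) - 139*d = -1 - 139*(-131) = -1 + 18209 = 18208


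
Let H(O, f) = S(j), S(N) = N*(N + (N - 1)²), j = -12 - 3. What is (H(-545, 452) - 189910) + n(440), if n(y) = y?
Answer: -193085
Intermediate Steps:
j = -15
S(N) = N*(N + (-1 + N)²)
H(O, f) = -3615 (H(O, f) = -15*(-15 + (-1 - 15)²) = -15*(-15 + (-16)²) = -15*(-15 + 256) = -15*241 = -3615)
(H(-545, 452) - 189910) + n(440) = (-3615 - 189910) + 440 = -193525 + 440 = -193085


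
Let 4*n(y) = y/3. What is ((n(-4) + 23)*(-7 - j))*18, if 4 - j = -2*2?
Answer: -6120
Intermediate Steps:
j = 8 (j = 4 - (-2)*2 = 4 - 1*(-4) = 4 + 4 = 8)
n(y) = y/12 (n(y) = (y/3)/4 = y/12)
((n(-4) + 23)*(-7 - j))*18 = (((1/12)*(-4) + 23)*(-7 - 1*8))*18 = ((-⅓ + 23)*(-7 - 8))*18 = ((68/3)*(-15))*18 = -340*18 = -6120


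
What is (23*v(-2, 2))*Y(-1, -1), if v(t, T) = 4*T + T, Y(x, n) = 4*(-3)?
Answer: -2760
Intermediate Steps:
Y(x, n) = -12
v(t, T) = 5*T
(23*v(-2, 2))*Y(-1, -1) = (23*(5*2))*(-12) = (23*10)*(-12) = 230*(-12) = -2760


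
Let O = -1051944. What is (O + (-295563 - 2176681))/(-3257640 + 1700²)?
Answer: 881047/91910 ≈ 9.5860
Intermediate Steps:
(O + (-295563 - 2176681))/(-3257640 + 1700²) = (-1051944 + (-295563 - 2176681))/(-3257640 + 1700²) = (-1051944 - 2472244)/(-3257640 + 2890000) = -3524188/(-367640) = -3524188*(-1/367640) = 881047/91910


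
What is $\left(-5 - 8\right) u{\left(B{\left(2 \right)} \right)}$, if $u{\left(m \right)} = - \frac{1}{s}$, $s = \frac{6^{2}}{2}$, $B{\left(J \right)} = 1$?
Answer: $\frac{13}{18} \approx 0.72222$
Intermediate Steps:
$s = 18$ ($s = 36 \cdot \frac{1}{2} = 18$)
$u{\left(m \right)} = - \frac{1}{18}$
$\left(-5 - 8\right) u{\left(B{\left(2 \right)} \right)} = \left(-5 - 8\right) \left(- \frac{1}{18}\right) = \left(-13\right) \left(- \frac{1}{18}\right) = \frac{13}{18}$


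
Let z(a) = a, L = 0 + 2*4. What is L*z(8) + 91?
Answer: 155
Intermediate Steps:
L = 8 (L = 0 + 8 = 8)
L*z(8) + 91 = 8*8 + 91 = 64 + 91 = 155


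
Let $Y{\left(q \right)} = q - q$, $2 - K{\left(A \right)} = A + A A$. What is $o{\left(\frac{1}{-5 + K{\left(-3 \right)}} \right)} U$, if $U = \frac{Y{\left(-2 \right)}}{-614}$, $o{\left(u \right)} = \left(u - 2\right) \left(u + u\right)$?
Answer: $0$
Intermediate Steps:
$K{\left(A \right)} = 2 - A - A^{2}$ ($K{\left(A \right)} = 2 - \left(A + A A\right) = 2 - \left(A + A^{2}\right) = 2 - A - A^{2}$)
$Y{\left(q \right)} = 0$
$o{\left(u \right)} = 2 u \left(-2 + u\right)$ ($o{\left(u \right)} = \left(-2 + u\right) 2 u = 2 u \left(-2 + u\right)$)
$U = 0$ ($U = \frac{0}{-614} = 0 \left(- \frac{1}{614}\right) = 0$)
$o{\left(\frac{1}{-5 + K{\left(-3 \right)}} \right)} U = \frac{2 \left(-2 + \frac{1}{-5 - 4}\right)}{-5 - 4} \cdot 0 = \frac{2 \left(-2 + \frac{1}{-9}\right)}{-9} \cdot 0 = 2 \left(- \frac{1}{9}\right) \left(-2 - \frac{1}{9}\right) 0 = 2 \left(- \frac{1}{9}\right) \left(- \frac{19}{9}\right) 0 = \frac{38}{81} \cdot 0 = 0$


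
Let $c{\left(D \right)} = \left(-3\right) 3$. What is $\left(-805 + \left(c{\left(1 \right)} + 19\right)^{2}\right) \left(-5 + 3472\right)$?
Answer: $-2444235$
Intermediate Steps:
$c{\left(D \right)} = -9$
$\left(-805 + \left(c{\left(1 \right)} + 19\right)^{2}\right) \left(-5 + 3472\right) = \left(-805 + \left(-9 + 19\right)^{2}\right) \left(-5 + 3472\right) = \left(-805 + 10^{2}\right) 3467 = \left(-805 + 100\right) 3467 = \left(-705\right) 3467 = -2444235$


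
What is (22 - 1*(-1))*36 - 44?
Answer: 784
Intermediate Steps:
(22 - 1*(-1))*36 - 44 = (22 + 1)*36 - 44 = 23*36 - 44 = 828 - 44 = 784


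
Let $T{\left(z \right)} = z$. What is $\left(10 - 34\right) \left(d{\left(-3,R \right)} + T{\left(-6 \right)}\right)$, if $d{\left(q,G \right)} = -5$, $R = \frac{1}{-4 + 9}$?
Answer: $264$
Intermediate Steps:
$R = \frac{1}{5} \approx 0.2$
$\left(10 - 34\right) \left(d{\left(-3,R \right)} + T{\left(-6 \right)}\right) = \left(10 - 34\right) \left(-5 - 6\right) = \left(10 - 34\right) \left(-11\right) = \left(-24\right) \left(-11\right) = 264$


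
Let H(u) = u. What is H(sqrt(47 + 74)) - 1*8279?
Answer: -8268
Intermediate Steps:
H(sqrt(47 + 74)) - 1*8279 = sqrt(47 + 74) - 1*8279 = sqrt(121) - 8279 = 11 - 8279 = -8268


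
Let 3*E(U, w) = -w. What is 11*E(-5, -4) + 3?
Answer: 53/3 ≈ 17.667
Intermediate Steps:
E(U, w) = -w/3 (E(U, w) = (-w)/3 = -w/3)
11*E(-5, -4) + 3 = 11*(-⅓*(-4)) + 3 = 11*(4/3) + 3 = 44/3 + 3 = 53/3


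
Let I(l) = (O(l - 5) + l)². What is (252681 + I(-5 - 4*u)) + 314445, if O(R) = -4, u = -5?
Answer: 567247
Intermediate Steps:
I(l) = (-4 + l)²
(252681 + I(-5 - 4*u)) + 314445 = (252681 + (-4 + (-5 - 4*(-5)))²) + 314445 = (252681 + (-4 + (-5 + 20))²) + 314445 = (252681 + (-4 + 15)²) + 314445 = (252681 + 11²) + 314445 = (252681 + 121) + 314445 = 252802 + 314445 = 567247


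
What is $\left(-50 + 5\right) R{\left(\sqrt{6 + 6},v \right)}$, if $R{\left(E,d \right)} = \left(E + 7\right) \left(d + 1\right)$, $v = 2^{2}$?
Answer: $-1575 - 450 \sqrt{3} \approx -2354.4$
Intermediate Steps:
$v = 4$
$R{\left(E,d \right)} = \left(1 + d\right) \left(7 + E\right)$ ($R{\left(E,d \right)} = \left(7 + E\right) \left(1 + d\right) = \left(1 + d\right) \left(7 + E\right)$)
$\left(-50 + 5\right) R{\left(\sqrt{6 + 6},v \right)} = \left(-50 + 5\right) \left(7 + \sqrt{6 + 6} + 7 \cdot 4 + \sqrt{6 + 6} \cdot 4\right) = - 45 \left(7 + \sqrt{12} + 28 + \sqrt{12} \cdot 4\right) = - 45 \left(7 + 2 \sqrt{3} + 28 + 2 \sqrt{3} \cdot 4\right) = - 45 \left(7 + 2 \sqrt{3} + 28 + 8 \sqrt{3}\right) = - 45 \left(35 + 10 \sqrt{3}\right) = -1575 - 450 \sqrt{3}$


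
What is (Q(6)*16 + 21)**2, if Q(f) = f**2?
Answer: 356409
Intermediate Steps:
(Q(6)*16 + 21)**2 = (6**2*16 + 21)**2 = (36*16 + 21)**2 = (576 + 21)**2 = 597**2 = 356409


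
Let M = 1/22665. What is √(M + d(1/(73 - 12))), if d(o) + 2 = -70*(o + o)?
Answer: I*√8209904623485/1382565 ≈ 2.0724*I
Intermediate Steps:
M = 1/22665 ≈ 4.4121e-5
d(o) = -2 - 140*o (d(o) = -2 - 70*(o + o) = -2 - 140*o)
√(M + d(1/(73 - 12))) = √(1/22665 + (-2 - 140/(73 - 12))) = √(1/22665 + (-2 - 140/61)) = √(1/22665 - 262/61) = √(-5938169/1382565) = I*√8209904623485/1382565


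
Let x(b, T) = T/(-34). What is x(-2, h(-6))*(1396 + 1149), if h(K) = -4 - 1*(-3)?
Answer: 2545/34 ≈ 74.853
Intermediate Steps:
h(K) = -1 (h(K) = -4 + 3 = -1)
x(b, T) = -T/34 (x(b, T) = T*(-1/34) = -T/34)
x(-2, h(-6))*(1396 + 1149) = (-1/34*(-1))*(1396 + 1149) = (1/34)*2545 = 2545/34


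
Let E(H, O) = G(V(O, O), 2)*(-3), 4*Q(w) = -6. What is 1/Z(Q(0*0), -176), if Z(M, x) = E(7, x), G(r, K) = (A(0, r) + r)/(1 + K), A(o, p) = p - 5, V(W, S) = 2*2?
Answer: -1/3 ≈ -0.33333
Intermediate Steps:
V(W, S) = 4
A(o, p) = -5 + p
G(r, K) = (-5 + 2*r)/(1 + K) (G(r, K) = ((-5 + r) + r)/(1 + K) = (-5 + 2*r)/(1 + K))
Q(w) = -3/2 (Q(w) = (1/4)*(-6) = -3/2)
E(H, O) = -3 (E(H, O) = ((-5 + 2*4)/(1 + 2))*(-3) = ((-5 + 8)/3)*(-3) = ((1/3)*3)*(-3) = 1*(-3) = -3)
Z(M, x) = -3
1/Z(Q(0*0), -176) = 1/(-3) = -1/3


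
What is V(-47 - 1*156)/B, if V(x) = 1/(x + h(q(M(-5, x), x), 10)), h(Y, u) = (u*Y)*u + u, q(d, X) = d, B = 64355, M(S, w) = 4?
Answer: 1/13321485 ≈ 7.5067e-8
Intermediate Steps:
h(Y, u) = u + Y*u**2 (h(Y, u) = (Y*u)*u + u = Y*u**2 + u = u + Y*u**2)
V(x) = 1/(410 + x) (V(x) = 1/(x + 10*(1 + 4*10)) = 1/(x + 10*(1 + 40)) = 1/(x + 10*41) = 1/(x + 410) = 1/(410 + x))
V(-47 - 1*156)/B = 1/((410 + (-47 - 1*156))*64355) = (1/64355)/(410 + (-47 - 156)) = (1/64355)/(410 - 203) = (1/64355)/207 = (1/207)*(1/64355) = 1/13321485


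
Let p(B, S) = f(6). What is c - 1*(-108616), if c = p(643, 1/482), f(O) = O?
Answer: 108622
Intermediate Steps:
p(B, S) = 6
c = 6
c - 1*(-108616) = 6 - 1*(-108616) = 6 + 108616 = 108622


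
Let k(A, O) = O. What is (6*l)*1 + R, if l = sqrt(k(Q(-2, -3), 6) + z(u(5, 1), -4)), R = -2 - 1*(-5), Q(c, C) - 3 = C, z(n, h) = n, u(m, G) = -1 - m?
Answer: 3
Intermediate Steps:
Q(c, C) = 3 + C
R = 3 (R = -2 + 5 = 3)
l = 0 (l = sqrt(6 + (-1 - 1*5)) = sqrt(6 + (-1 - 5)) = sqrt(6 - 6) = sqrt(0) = 0)
(6*l)*1 + R = (6*0)*1 + 3 = 0*1 + 3 = 0 + 3 = 3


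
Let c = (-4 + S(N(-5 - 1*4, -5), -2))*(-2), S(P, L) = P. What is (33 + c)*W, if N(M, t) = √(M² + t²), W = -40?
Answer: -1640 + 80*√106 ≈ -816.35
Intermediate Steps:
c = 8 - 2*√106 (c = (-4 + √((-5 - 1*4)² + (-5)²))*(-2) = (-4 + √((-5 - 4)² + 25))*(-2) = (-4 + √((-9)² + 25))*(-2) = (-4 + √(81 + 25))*(-2) = (-4 + √106)*(-2) = 8 - 2*√106 ≈ -12.591)
(33 + c)*W = (33 + (8 - 2*√106))*(-40) = (41 - 2*√106)*(-40) = -1640 + 80*√106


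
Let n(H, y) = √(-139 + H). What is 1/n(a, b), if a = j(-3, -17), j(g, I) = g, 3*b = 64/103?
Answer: -I*√142/142 ≈ -0.083918*I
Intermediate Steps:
b = 64/309 (b = (64/103)/3 = (64*(1/103))/3 = (⅓)*(64/103) = 64/309 ≈ 0.20712)
a = -3
1/n(a, b) = 1/(√(-139 - 3)) = 1/(√(-142)) = 1/(I*√142) = -I*√142/142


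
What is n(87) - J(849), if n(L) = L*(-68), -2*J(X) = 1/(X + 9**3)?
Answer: -18670895/3156 ≈ -5916.0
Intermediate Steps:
J(X) = -1/(2*(729 + X)) (J(X) = -1/(2*(X + 9**3)) = -1/(2*(X + 729)) = -1/(2*(729 + X)))
n(L) = -68*L
n(87) - J(849) = -68*87 - (-1)/(1458 + 2*849) = -5916 - (-1)/(1458 + 1698) = -5916 - (-1)/3156 = -5916 - 1*(-1/3156) = -5916 + 1/3156 = -18670895/3156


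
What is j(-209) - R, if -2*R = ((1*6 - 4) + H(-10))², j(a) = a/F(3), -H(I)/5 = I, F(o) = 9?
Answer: 11959/9 ≈ 1328.8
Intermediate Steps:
H(I) = -5*I
j(a) = a/9
R = -1352 (R = -((1*6 - 4) - 5*(-10))²/2 = -((6 - 4) + 50)²/2 = -(2 + 50)²/2 = -½*52² = -½*2704 = -1352)
j(-209) - R = (⅑)*(-209) - 1*(-1352) = -209/9 + 1352 = 11959/9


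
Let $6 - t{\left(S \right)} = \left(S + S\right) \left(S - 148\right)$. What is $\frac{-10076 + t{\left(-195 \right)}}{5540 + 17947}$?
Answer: $- \frac{143840}{23487} \approx -6.1242$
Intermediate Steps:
$t{\left(S \right)} = 6 - 2 S \left(-148 + S\right)$ ($t{\left(S \right)} = 6 - \left(S + S\right) \left(S - 148\right) = 6 - 2 S \left(-148 + S\right)$)
$\frac{-10076 + t{\left(-195 \right)}}{5540 + 17947} = \frac{-10076 + \left(6 - 2 \left(-195\right)^{2} + 296 \left(-195\right)\right)}{5540 + 17947} = \frac{-10076 - 133764}{23487} = \left(-10076 - 133764\right) \frac{1}{23487} = \left(-143840\right) \frac{1}{23487} = - \frac{143840}{23487}$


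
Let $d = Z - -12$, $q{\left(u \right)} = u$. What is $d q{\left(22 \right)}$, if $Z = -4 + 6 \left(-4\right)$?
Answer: $-352$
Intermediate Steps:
$Z = -28$ ($Z = -4 - 24 = -28$)
$d = -16$ ($d = -28 - -12 = -28 + 12 = -16$)
$d q{\left(22 \right)} = \left(-16\right) 22 = -352$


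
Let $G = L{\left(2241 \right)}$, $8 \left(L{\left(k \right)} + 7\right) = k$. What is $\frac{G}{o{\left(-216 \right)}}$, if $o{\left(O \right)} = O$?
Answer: $- \frac{2185}{1728} \approx -1.2645$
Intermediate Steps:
$L{\left(k \right)} = -7 + \frac{k}{8}$
$G = \frac{2185}{8}$ ($G = -7 + \frac{1}{8} \cdot 2241 = -7 + \frac{2241}{8} = \frac{2185}{8} \approx 273.13$)
$\frac{G}{o{\left(-216 \right)}} = \frac{2185}{8 \left(-216\right)} = \frac{2185}{8} \left(- \frac{1}{216}\right) = - \frac{2185}{1728}$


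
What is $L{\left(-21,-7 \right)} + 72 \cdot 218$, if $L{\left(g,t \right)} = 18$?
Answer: $15714$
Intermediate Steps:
$L{\left(-21,-7 \right)} + 72 \cdot 218 = 18 + 72 \cdot 218 = 18 + 15696 = 15714$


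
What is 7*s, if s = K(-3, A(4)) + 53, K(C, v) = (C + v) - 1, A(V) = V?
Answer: 371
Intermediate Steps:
K(C, v) = -1 + C + v
s = 53 (s = (-1 - 3 + 4) + 53 = 0 + 53 = 53)
7*s = 7*53 = 371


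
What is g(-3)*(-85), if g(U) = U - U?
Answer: 0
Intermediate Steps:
g(U) = 0
g(-3)*(-85) = 0*(-85) = 0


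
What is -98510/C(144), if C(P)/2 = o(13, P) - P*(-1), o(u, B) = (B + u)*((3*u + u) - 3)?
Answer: -49255/7837 ≈ -6.2849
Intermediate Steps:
o(u, B) = (-3 + 4*u)*(B + u) (o(u, B) = (B + u)*(4*u - 3) = (B + u)*(-3 + 4*u) = (-3 + 4*u)*(B + u))
C(P) = 1274 + 100*P (C(P) = 2*((-3*P - 3*13 + 4*13² + 4*P*13) - P*(-1)) = 2*((-3*P - 39 + 4*169 + 52*P) - (-1)*P) = 2*((-3*P - 39 + 676 + 52*P) + P) = 2*((637 + 49*P) + P) = 2*(637 + 50*P) = 1274 + 100*P)
-98510/C(144) = -98510/(1274 + 100*144) = -98510/(1274 + 14400) = -98510/15674 = -98510*1/15674 = -49255/7837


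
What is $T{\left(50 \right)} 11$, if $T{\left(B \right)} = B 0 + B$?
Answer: $550$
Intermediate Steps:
$T{\left(B \right)} = B$ ($T{\left(B \right)} = 0 + B = B$)
$T{\left(50 \right)} 11 = 50 \cdot 11 = 550$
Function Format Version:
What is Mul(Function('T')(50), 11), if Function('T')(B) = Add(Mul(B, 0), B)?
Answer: 550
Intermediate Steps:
Function('T')(B) = B (Function('T')(B) = Add(0, B) = B)
Mul(Function('T')(50), 11) = Mul(50, 11) = 550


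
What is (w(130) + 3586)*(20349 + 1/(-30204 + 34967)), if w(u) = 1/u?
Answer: 22591664571064/309595 ≈ 7.2972e+7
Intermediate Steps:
(w(130) + 3586)*(20349 + 1/(-30204 + 34967)) = (1/130 + 3586)*(20349 + 1/(-30204 + 34967)) = (1/130 + 3586)*(20349 + 1/4763) = 466181*(20349 + 1/4763)/130 = (466181/130)*(96922288/4763) = 22591664571064/309595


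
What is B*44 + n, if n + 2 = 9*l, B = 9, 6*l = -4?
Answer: 388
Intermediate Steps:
l = -2/3 (l = (1/6)*(-4) = -2/3 ≈ -0.66667)
n = -8 (n = -2 + 9*(-2/3) = -2 - 6 = -8)
B*44 + n = 9*44 - 8 = 396 - 8 = 388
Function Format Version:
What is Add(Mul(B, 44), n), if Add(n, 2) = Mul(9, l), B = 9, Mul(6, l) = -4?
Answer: 388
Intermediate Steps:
l = Rational(-2, 3) (l = Mul(Rational(1, 6), -4) = Rational(-2, 3) ≈ -0.66667)
n = -8 (n = Add(-2, Mul(9, Rational(-2, 3))) = Add(-2, -6) = -8)
Add(Mul(B, 44), n) = Add(Mul(9, 44), -8) = Add(396, -8) = 388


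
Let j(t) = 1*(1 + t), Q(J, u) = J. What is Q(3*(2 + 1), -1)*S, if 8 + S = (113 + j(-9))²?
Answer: 99153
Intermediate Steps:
j(t) = 1 + t
S = 11017 (S = -8 + (113 + (1 - 9))² = -8 + (113 - 8)² = -8 + 105² = -8 + 11025 = 11017)
Q(3*(2 + 1), -1)*S = (3*(2 + 1))*11017 = (3*3)*11017 = 9*11017 = 99153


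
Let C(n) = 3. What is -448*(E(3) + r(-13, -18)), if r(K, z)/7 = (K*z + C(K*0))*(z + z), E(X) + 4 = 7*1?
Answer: 26755008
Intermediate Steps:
E(X) = 3 (E(X) = -4 + 7*1 = -4 + 7 = 3)
r(K, z) = 14*z*(3 + K*z) (r(K, z) = 7*((K*z + 3)*(z + z)) = 7*((3 + K*z)*(2*z)) = 7*(2*z*(3 + K*z)) = 14*z*(3 + K*z))
-448*(E(3) + r(-13, -18)) = -448*(3 + 14*(-18)*(3 - 13*(-18))) = -448*(3 + 14*(-18)*(3 + 234)) = -448*(3 + 14*(-18)*237) = -448*(3 - 59724) = -448*(-59721) = 26755008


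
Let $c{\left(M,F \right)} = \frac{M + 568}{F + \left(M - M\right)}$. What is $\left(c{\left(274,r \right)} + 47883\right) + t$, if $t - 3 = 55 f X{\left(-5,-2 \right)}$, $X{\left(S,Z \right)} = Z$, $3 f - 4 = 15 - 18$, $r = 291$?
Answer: $\frac{4641666}{97} \approx 47852.0$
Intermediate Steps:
$f = \frac{1}{3}$ ($f = \frac{4}{3} + \frac{15 - 18}{3} = \frac{4}{3} + \frac{1}{3} \left(-3\right) = \frac{4}{3} - 1 = \frac{1}{3} \approx 0.33333$)
$c{\left(M,F \right)} = \frac{568 + M}{F}$ ($c{\left(M,F \right)} = \frac{568 + M}{F + 0} = \frac{568 + M}{F}$)
$t = - \frac{101}{3}$ ($t = 3 + 55 \cdot \frac{1}{3} \left(-2\right) = 3 + \frac{55}{3} \left(-2\right) = 3 - \frac{110}{3} = - \frac{101}{3} \approx -33.667$)
$\left(c{\left(274,r \right)} + 47883\right) + t = \left(\frac{568 + 274}{291} + 47883\right) - \frac{101}{3} = \left(\frac{1}{291} \cdot 842 + 47883\right) - \frac{101}{3} = \left(\frac{842}{291} + 47883\right) - \frac{101}{3} = \frac{13934795}{291} - \frac{101}{3} = \frac{4641666}{97}$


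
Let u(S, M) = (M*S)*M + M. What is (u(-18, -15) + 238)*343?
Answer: -1312661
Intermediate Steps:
u(S, M) = M + S*M² (u(S, M) = S*M² + M = M + S*M²)
(u(-18, -15) + 238)*343 = (-15*(1 - 15*(-18)) + 238)*343 = (-15*(1 + 270) + 238)*343 = (-15*271 + 238)*343 = (-4065 + 238)*343 = -3827*343 = -1312661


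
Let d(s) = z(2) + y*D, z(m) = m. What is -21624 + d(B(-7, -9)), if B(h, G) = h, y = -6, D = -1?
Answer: -21616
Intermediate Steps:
d(s) = 8 (d(s) = 2 - 6*(-1) = 2 + 6 = 8)
-21624 + d(B(-7, -9)) = -21624 + 8 = -21616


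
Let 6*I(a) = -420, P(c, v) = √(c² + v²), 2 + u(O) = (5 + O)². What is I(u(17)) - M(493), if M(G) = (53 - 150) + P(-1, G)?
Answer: 27 - 5*√9722 ≈ -466.00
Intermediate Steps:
u(O) = -2 + (5 + O)²
I(a) = -70 (I(a) = (⅙)*(-420) = -70)
M(G) = -97 + √(1 + G²) (M(G) = (53 - 150) + √((-1)² + G²) = -97 + √(1 + G²))
I(u(17)) - M(493) = -70 - (-97 + √(1 + 493²)) = -70 - (-97 + √(1 + 243049)) = -70 - (-97 + √243050) = -70 - (-97 + 5*√9722) = -70 + (97 - 5*√9722) = 27 - 5*√9722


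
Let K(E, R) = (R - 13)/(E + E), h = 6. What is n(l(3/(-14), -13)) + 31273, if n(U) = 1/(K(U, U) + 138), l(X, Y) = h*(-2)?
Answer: 104358025/3337 ≈ 31273.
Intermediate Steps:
K(E, R) = (-13 + R)/(2*E) (K(E, R) = (-13 + R)/((2*E)) = (-13 + R)*(1/(2*E)) = (-13 + R)/(2*E))
l(X, Y) = -12 (l(X, Y) = 6*(-2) = -12)
n(U) = 1/(138 + (-13 + U)/(2*U)) (n(U) = 1/((-13 + U)/(2*U) + 138) = 1/(138 + (-13 + U)/(2*U)))
n(l(3/(-14), -13)) + 31273 = 2*(-12)/(-13 + 277*(-12)) + 31273 = 2*(-12)/(-13 - 3324) + 31273 = 2*(-12)/(-3337) + 31273 = 2*(-12)*(-1/3337) + 31273 = 24/3337 + 31273 = 104358025/3337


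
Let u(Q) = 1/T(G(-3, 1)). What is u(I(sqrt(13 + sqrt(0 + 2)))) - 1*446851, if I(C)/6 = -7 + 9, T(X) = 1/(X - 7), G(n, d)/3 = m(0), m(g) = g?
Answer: -446858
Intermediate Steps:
G(n, d) = 0 (G(n, d) = 3*0 = 0)
T(X) = 1/(-7 + X)
I(C) = 12 (I(C) = 6*(-7 + 9) = 6*2 = 12)
u(Q) = -7 (u(Q) = 1/(1/(-7 + 0)) = 1/(1/(-7)) = 1/(-1/7) = -7)
u(I(sqrt(13 + sqrt(0 + 2)))) - 1*446851 = -7 - 1*446851 = -7 - 446851 = -446858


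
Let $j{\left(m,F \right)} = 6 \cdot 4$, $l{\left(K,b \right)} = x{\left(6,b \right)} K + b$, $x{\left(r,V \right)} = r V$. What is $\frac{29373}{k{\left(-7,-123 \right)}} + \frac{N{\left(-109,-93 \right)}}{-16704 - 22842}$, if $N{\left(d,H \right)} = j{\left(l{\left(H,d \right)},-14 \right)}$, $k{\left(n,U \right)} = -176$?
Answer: $- \frac{193598147}{1160016} \approx -166.89$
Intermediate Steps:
$x{\left(r,V \right)} = V r$
$l{\left(K,b \right)} = b + 6 K b$ ($l{\left(K,b \right)} = b 6 K + b = 6 b K + b = 6 K b + b = b + 6 K b$)
$j{\left(m,F \right)} = 24$
$N{\left(d,H \right)} = 24$
$\frac{29373}{k{\left(-7,-123 \right)}} + \frac{N{\left(-109,-93 \right)}}{-16704 - 22842} = \frac{29373}{-176} + \frac{24}{-16704 - 22842} = 29373 \left(- \frac{1}{176}\right) + \frac{24}{-39546} = - \frac{29373}{176} + 24 \left(- \frac{1}{39546}\right) = - \frac{29373}{176} - \frac{4}{6591} = - \frac{193598147}{1160016}$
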